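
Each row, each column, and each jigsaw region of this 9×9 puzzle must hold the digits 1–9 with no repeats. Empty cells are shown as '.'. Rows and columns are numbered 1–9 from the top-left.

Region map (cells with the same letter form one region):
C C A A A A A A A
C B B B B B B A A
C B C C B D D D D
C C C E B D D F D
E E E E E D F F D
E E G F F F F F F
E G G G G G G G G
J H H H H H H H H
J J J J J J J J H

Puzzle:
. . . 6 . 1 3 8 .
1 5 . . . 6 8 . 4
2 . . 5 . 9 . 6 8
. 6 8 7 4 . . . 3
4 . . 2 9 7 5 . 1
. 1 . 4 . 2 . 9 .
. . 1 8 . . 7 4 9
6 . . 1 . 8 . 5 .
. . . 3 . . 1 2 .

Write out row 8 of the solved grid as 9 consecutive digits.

R2C4 = 9: row 2 has {1,4,5,6,8}; col 4 has {1,2,3,4,5,6,7,8}; region has {4,5,6,8} → only 9 remains.
R2C8 = 7: row 2 has {1,4,5,6,8,9}; col 8 has {2,4,5,6,8,9}; region has {1,3,4,6,8} → only 7 remains.
R3C7 = 4: row 3 has {2,5,6,8,9}; col 7 has {1,3,5,7,8}; region has {1,3,6,7,8,9} → only 4 remains.
R4C1 = 9: row 4 has {3,4,6,7,8}; col 1 has {1,2,4,6}; region has {1,2,5,6,8} → only 9 remains.
R4C6 = 5: row 4 has {3,4,6,7,8,9}; col 6 has {1,2,6,7,8,9}; region has {1,3,4,6,7,8,9} → only 5 remains.
R4C7 = 2: row 4 has {3,4,5,6,7,8,9}; col 7 has {1,3,4,5,7,8}; region has {1,3,4,5,6,7,8,9} → only 2 remains.
R4C8 = 1: row 4 has {2,3,4,5,6,7,8,9}; col 8 has {2,4,5,6,7,8,9}; region has {2,4,5,9} → only 1 remains.
R5C8 = 3: row 5 has {1,2,4,5,7,9}; col 8 has {1,2,4,5,6,7,8,9}; region has {1,2,4,5,9} → only 3 remains.
R6C7 = 6: row 6 has {1,2,4,9}; col 7 has {1,2,3,4,5,7,8}; region has {1,2,3,4,5,9} → only 6 remains.
R6C9 = 7: row 6 has {1,2,4,6,9}; col 9 has {1,3,4,8,9}; region has {1,2,3,4,5,6,9} → only 7 remains.
R7C6 = 3: row 7 has {1,4,7,8,9}; col 6 has {1,2,5,6,7,8,9}; region has {1,4,7,8,9} → only 3 remains.
R8C7 = 9: row 8 has {1,5,6,8}; col 7 has {1,2,3,4,5,6,7,8}; region has {1,5,8} → only 9 remains.
R8C9 = 2: row 8 has {1,5,6,8,9}; col 9 has {1,3,4,7,8,9}; region has {1,5,8,9} → only 2 remains.
R9C6 = 4: row 9 has {1,2,3}; col 6 has {1,2,3,5,6,7,8,9}; region has {1,2,3,6} → only 4 remains.
R9C9 = 6: row 9 has {1,2,3,4}; col 9 has {1,2,3,4,7,8,9}; region has {1,2,5,8,9} → only 6 remains.
R1C1 = 7: row 1 has {1,3,6,8}; col 1 has {1,2,4,6,9}; region has {1,2,5,6,8,9} → only 7 remains.
R1C2 = 4: row 1 has {1,3,6,7,8}; col 2 has {1,5,6}; region has {1,2,5,6,7,8,9} → only 4 remains.
R1C9 = 5: row 1 has {1,3,4,6,7,8}; col 9 has {1,2,3,4,6,7,8,9}; region has {1,3,4,6,7,8} → only 5 remains.
R3C3 = 3: row 3 has {2,4,5,6,8,9}; col 3 has {1,8}; region has {1,2,4,5,6,7,8,9} → only 3 remains.
R5C2 = 8: row 5 has {1,2,3,4,5,7,9}; col 2 has {1,4,5,6}; region has {1,2,4,7,9} → only 8 remains.
R5C3 = 6: row 5 has {1,2,3,4,5,7,8,9}; col 3 has {1,3,8}; region has {1,2,4,7,8,9} → only 6 remains.
R6C3 = 5: row 6 has {1,2,4,6,7,9}; col 3 has {1,3,6,8}; region has {1,3,4,7,8,9} → only 5 remains.
R6C5 = 8: row 6 has {1,2,4,5,6,7,9}; col 5 has {4,9}; region has {1,2,3,4,5,6,7,9} → only 8 remains.
R7C1 = 5: row 7 has {1,3,4,7,8,9}; col 1 has {1,2,4,6,7,9}; region has {1,2,4,6,7,8,9} → only 5 remains.
R7C2 = 2: row 7 has {1,3,4,5,7,8,9}; col 2 has {1,4,5,6,8}; region has {1,3,4,5,7,8,9} → only 2 remains.
R7C5 = 6: row 7 has {1,2,3,4,5,7,8,9}; col 5 has {4,8,9}; region has {1,2,3,4,5,7,8,9} → only 6 remains.
R9C1 = 8: row 9 has {1,2,3,4,6}; col 1 has {1,2,4,5,6,7,9}; region has {1,2,3,4,6} → only 8 remains.
R1C5 = 2: row 1 has {1,3,4,5,6,7,8}; col 5 has {4,6,8,9}; region has {1,3,4,5,6,7,8} → only 2 remains.
R2C3 = 2: row 2 has {1,4,5,6,7,8,9}; col 3 has {1,3,5,6,8}; region has {4,5,6,8,9} → only 2 remains.
R2C5 = 3: row 2 has {1,2,4,5,6,7,8,9}; col 5 has {2,4,6,8,9}; region has {2,4,5,6,8,9} → only 3 remains.
R3C2 = 7: row 3 has {2,3,4,5,6,8,9}; col 2 has {1,2,4,5,6,8}; region has {2,3,4,5,6,8,9} → only 7 remains.
R3C5 = 1: row 3 has {2,3,4,5,6,7,8,9}; col 5 has {2,3,4,6,8,9}; region has {2,3,4,5,6,7,8,9} → only 1 remains.
R6C1 = 3: row 6 has {1,2,4,5,6,7,8,9}; col 1 has {1,2,4,5,6,7,8,9}; region has {1,2,4,5,6,7,8,9} → only 3 remains.
R8C2 = 3: row 8 has {1,2,5,6,8,9}; col 2 has {1,2,4,5,6,7,8}; region has {1,2,5,6,8,9} → only 3 remains.
R8C5 = 7: row 8 has {1,2,3,5,6,8,9}; col 5 has {1,2,3,4,6,8,9}; region has {1,2,3,5,6,8,9} → only 7 remains.
R9C2 = 9: row 9 has {1,2,3,4,6,8}; col 2 has {1,2,3,4,5,6,7,8}; region has {1,2,3,4,6,8} → only 9 remains.
R9C3 = 7: row 9 has {1,2,3,4,6,8,9}; col 3 has {1,2,3,5,6,8}; region has {1,2,3,4,6,8,9} → only 7 remains.
R9C5 = 5: row 9 has {1,2,3,4,6,7,8,9}; col 5 has {1,2,3,4,6,7,8,9}; region has {1,2,3,4,6,7,8,9} → only 5 remains.
R1C3 = 9: row 1 has {1,2,3,4,5,6,7,8}; col 3 has {1,2,3,5,6,7,8}; region has {1,2,3,4,5,6,7,8} → only 9 remains.
R8C3 = 4: row 8 has {1,2,3,5,6,7,8,9}; col 3 has {1,2,3,5,6,7,8,9}; region has {1,2,3,5,6,7,8,9} → only 4 remains.

634178952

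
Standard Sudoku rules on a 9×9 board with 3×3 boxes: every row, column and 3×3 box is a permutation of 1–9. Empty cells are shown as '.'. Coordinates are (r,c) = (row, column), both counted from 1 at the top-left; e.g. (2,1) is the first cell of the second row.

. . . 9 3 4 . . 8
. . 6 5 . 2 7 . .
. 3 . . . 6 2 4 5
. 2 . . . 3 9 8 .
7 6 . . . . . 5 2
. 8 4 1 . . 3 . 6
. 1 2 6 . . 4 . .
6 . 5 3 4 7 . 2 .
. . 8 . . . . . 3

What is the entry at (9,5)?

9

(4,3) = 1: row 4 has {2,3,8,9}; col 3 has {2,4,5,6,8}; box has {2,4,6,7,8} → only 1 remains.
(5,7) = 1: row 5 has {2,5,6,7}; col 7 has {2,3,4,7,9}; box has {2,3,5,6,8,9} → only 1 remains.
(6,8) = 7: row 6 has {1,3,4,6,8}; col 8 has {2,4,5,8}; box has {1,2,3,5,6,8,9} → only 7 remains.
(7,8) = 9: row 7 has {1,2,4,6}; col 8 has {2,4,5,7,8}; box has {2,3,4} → only 9 remains.
(7,9) = 7: row 7 has {1,2,4,6,9}; col 9 has {2,3,5,6,8}; box has {2,3,4,9} → only 7 remains.
(8,2) = 9: row 8 has {2,3,4,5,6,7}; col 2 has {1,2,3,6,8}; box has {1,2,5,6,8} → only 9 remains.
(8,7) = 8: row 8 has {2,3,4,5,6,7,9}; col 7 has {1,2,3,4,7,9}; box has {2,3,4,7,9} → only 8 remains.
(8,9) = 1: row 8 has {2,3,4,5,6,7,8,9}; col 9 has {2,3,5,6,7,8}; box has {2,3,4,7,8,9} → only 1 remains.
(9,1) = 4: row 9 has {3,8}; col 1 has {6,7}; box has {1,2,5,6,8,9} → only 4 remains.
(9,2) = 7: row 9 has {3,4,8}; col 2 has {1,2,3,6,8,9}; box has {1,2,4,5,6,8,9} → only 7 remains.
(9,4) = 2: row 9 has {3,4,7,8}; col 4 has {1,3,5,6,9}; box has {3,4,6,7} → only 2 remains.
(9,8) = 6: row 9 has {2,3,4,7,8}; col 8 has {2,4,5,7,8,9}; box has {1,2,3,4,7,8,9} → only 6 remains.
(1,2) = 5: row 1 has {3,4,8,9}; col 2 has {1,2,3,6,7,8,9}; box has {3,6} → only 5 remains.
(1,3) = 7: row 1 has {3,4,5,8,9}; col 3 has {1,2,4,5,6,8}; box has {3,5,6} → only 7 remains.
(1,7) = 6: row 1 has {3,4,5,7,8,9}; col 7 has {1,2,3,4,7,8,9}; box has {2,4,5,7,8} → only 6 remains.
(1,8) = 1: row 1 has {3,4,5,6,7,8,9}; col 8 has {2,4,5,6,7,8,9}; box has {2,4,5,6,7,8} → only 1 remains.
(2,2) = 4: row 2 has {2,5,6,7}; col 2 has {1,2,3,5,6,7,8,9}; box has {3,5,6,7} → only 4 remains.
(2,8) = 3: row 2 has {2,4,5,6,7}; col 8 has {1,2,4,5,6,7,8,9}; box has {1,2,4,5,6,7,8} → only 3 remains.
(2,9) = 9: row 2 has {2,3,4,5,6,7}; col 9 has {1,2,3,5,6,7,8}; box has {1,2,3,4,5,6,7,8} → only 9 remains.
(3,3) = 9: row 3 has {2,3,4,5,6}; col 3 has {1,2,4,5,6,7,8}; box has {3,4,5,6,7} → only 9 remains.
(4,1) = 5: row 4 has {1,2,3,8,9}; col 1 has {4,6,7}; box has {1,2,4,6,7,8} → only 5 remains.
(4,9) = 4: row 4 has {1,2,3,5,8,9}; col 9 has {1,2,3,5,6,7,8,9}; box has {1,2,3,5,6,7,8,9} → only 4 remains.
(5,3) = 3: row 5 has {1,2,5,6,7}; col 3 has {1,2,4,5,6,7,8,9}; box has {1,2,4,5,6,7,8} → only 3 remains.
(6,1) = 9: row 6 has {1,3,4,6,7,8}; col 1 has {4,5,6,7}; box has {1,2,3,4,5,6,7,8} → only 9 remains.
(6,6) = 5: row 6 has {1,3,4,6,7,8,9}; col 6 has {2,3,4,6,7}; box has {1,3} → only 5 remains.
(7,1) = 3: row 7 has {1,2,4,6,7,9}; col 1 has {4,5,6,7,9}; box has {1,2,4,5,6,7,8,9} → only 3 remains.
(7,6) = 8: row 7 has {1,2,3,4,6,7,9}; col 6 has {2,3,4,5,6,7}; box has {2,3,4,6,7} → only 8 remains.
(9,7) = 5: row 9 has {2,3,4,6,7,8}; col 7 has {1,2,3,4,6,7,8,9}; box has {1,2,3,4,6,7,8,9} → only 5 remains.
(1,1) = 2: row 1 has {1,3,4,5,6,7,8,9}; col 1 has {3,4,5,6,7,9}; box has {3,4,5,6,7,9} → only 2 remains.
(4,4) = 7: row 4 has {1,2,3,4,5,8,9}; col 4 has {1,2,3,5,6,9}; box has {1,3,5} → only 7 remains.
(4,5) = 6: row 4 has {1,2,3,4,5,7,8,9}; col 5 has {3,4}; box has {1,3,5,7} → only 6 remains.
(5,6) = 9: row 5 has {1,2,3,5,6,7}; col 6 has {2,3,4,5,6,7,8}; box has {1,3,5,6,7} → only 9 remains.
(6,5) = 2: row 6 has {1,3,4,5,6,7,8,9}; col 5 has {3,4,6}; box has {1,3,5,6,7,9} → only 2 remains.
(7,5) = 5: row 7 has {1,2,3,4,6,7,8,9}; col 5 has {2,3,4,6}; box has {2,3,4,6,7,8} → only 5 remains.
(9,6) = 1: row 9 has {2,3,4,5,6,7,8}; col 6 has {2,3,4,5,6,7,8,9}; box has {2,3,4,5,6,7,8} → only 1 remains.
(3,4) = 8: row 3 has {2,3,4,5,6,9}; col 4 has {1,2,3,5,6,7,9}; box has {2,3,4,5,6,9} → only 8 remains.
(5,4) = 4: row 5 has {1,2,3,5,6,7,9}; col 4 has {1,2,3,5,6,7,8,9}; box has {1,2,3,5,6,7,9} → only 4 remains.
(5,5) = 8: row 5 has {1,2,3,4,5,6,7,9}; col 5 has {2,3,4,5,6}; box has {1,2,3,4,5,6,7,9} → only 8 remains.
(9,5) = 9: row 9 has {1,2,3,4,5,6,7,8}; col 5 has {2,3,4,5,6,8}; box has {1,2,3,4,5,6,7,8} → only 9 remains.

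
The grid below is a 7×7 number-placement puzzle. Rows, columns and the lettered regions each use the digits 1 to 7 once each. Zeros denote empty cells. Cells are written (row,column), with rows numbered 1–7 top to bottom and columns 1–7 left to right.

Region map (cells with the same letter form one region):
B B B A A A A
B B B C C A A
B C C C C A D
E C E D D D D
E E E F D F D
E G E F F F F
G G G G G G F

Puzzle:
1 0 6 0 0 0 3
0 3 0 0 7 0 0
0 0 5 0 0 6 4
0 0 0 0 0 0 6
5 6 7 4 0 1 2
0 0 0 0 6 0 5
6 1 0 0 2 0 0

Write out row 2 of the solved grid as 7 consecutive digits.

(2,7) = 1: row 2 has {3,7}; col 7 has {2,3,4,5,6}; region has {3,6} → only 1 remains.
(3,2) = 2 (sole candidate).
(4,2) = 4 (sole candidate).
(5,5) = 3 (sole candidate).
(6,2) = 7 (sole candidate).
(7,7) = 7 (sole candidate).
(1,2) = 5 (sole candidate).
(1,5) = 4 (sole candidate).
(2,4) = 6: row 2 has {1,3,7}; col 4 has {4}; region has {2,4,5,7} → only 6 remains.
(3,1) = 7 (sole candidate).
(3,5) = 1 (sole candidate).
(4,5) = 5 (sole candidate).
(4,6) = 7 (sole candidate).
(1,6) = 2 (sole candidate).
(2,6) = 5: row 2 has {1,3,6,7}; col 6 has {1,2,6,7}; region has {1,2,3,4,6} → only 5 remains.
(3,4) = 3 (sole candidate).
(4,4) = 1 (sole candidate).
(6,4) = 2 (sole candidate).
(6,6) = 3 (sole candidate).
(7,4) = 5 (sole candidate).
(7,6) = 4 (sole candidate).
(1,4) = 7 (sole candidate).
(6,1) = 4 (sole candidate).
(6,3) = 1 (sole candidate).
(7,3) = 3 (sole candidate).
(2,1) = 2: row 2 has {1,3,5,6,7}; col 1 has {1,4,5,6,7}; region has {1,3,5,6,7} → only 2 remains.
(2,3) = 4: row 2 has {1,2,3,5,6,7}; col 3 has {1,3,5,6,7}; region has {1,2,3,5,6,7} → only 4 remains.

2346751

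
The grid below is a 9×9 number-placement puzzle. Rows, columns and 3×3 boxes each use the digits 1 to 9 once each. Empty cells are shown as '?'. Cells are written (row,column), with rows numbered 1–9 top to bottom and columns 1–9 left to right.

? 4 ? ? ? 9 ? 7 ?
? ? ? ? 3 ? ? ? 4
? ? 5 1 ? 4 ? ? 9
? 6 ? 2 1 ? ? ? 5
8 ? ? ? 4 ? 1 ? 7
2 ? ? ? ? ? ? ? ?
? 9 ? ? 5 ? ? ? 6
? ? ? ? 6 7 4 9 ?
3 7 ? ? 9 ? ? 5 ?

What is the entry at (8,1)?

5

(5,8) = 2: in row 5, 2 can only go here (every other open cell in that row sees a 2).
(7,7) = 7: in row 7, 7 can only go here (every other open cell in that row sees a 7).
(9,3) = 6: in row 9, 6 can only go here (every other open cell in that row sees a 6).
(9,4) = 4: in row 9, 4 can only go here (every other open cell in that row sees a 4).
(8,1) = 5: in column 1, 5 can only go here (every other open cell in that column sees a 5).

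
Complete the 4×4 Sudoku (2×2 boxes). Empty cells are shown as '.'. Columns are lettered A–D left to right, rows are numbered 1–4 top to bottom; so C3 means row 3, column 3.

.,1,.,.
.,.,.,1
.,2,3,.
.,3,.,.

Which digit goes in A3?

B2 = 4 (sole candidate).
C2 = 2 (sole candidate).
D3 = 4 (sole candidate).
C4 = 1 (sole candidate).
D4 = 2 (sole candidate).
C1 = 4 (sole candidate).
D1 = 3 (sole candidate).
A2 = 3 (sole candidate).
A3 = 1: row 3 has {2,3,4}; col 1 has {3}; box has {2,3} → only 1 remains.

1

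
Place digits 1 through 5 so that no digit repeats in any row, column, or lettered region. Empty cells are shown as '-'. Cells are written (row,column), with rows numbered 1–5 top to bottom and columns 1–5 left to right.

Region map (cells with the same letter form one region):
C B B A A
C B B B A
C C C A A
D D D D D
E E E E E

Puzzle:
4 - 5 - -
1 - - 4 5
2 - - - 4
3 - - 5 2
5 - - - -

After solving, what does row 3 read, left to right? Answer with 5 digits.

(3,3) = 3: row 3 has {2,4}; col 3 has {5}; region has {1,2,4} → only 3 remains.
(3,4) = 1: row 3 has {2,3,4}; col 4 has {4,5}; region has {4,5} → only 1 remains.
(1,5) = 3: row 1 has {4,5}; col 5 has {2,4,5}; region has {1,4,5} → only 3 remains.
(2,3) = 2: row 2 has {1,4,5}; col 3 has {3,5}; region has {4,5} → only 2 remains.
(3,2) = 5: row 3 has {1,2,3,4}; col 2 has {}; region has {1,2,3,4} → only 5 remains.

25314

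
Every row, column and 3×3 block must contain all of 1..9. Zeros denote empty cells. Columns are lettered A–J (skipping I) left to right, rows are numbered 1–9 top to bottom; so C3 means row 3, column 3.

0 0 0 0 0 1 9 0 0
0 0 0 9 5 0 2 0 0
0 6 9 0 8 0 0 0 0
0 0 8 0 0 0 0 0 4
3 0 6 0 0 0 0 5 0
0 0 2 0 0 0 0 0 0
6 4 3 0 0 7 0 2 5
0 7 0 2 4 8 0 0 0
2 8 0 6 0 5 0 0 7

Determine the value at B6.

D7 = 1: row 7 has {2,3,4,5,6,7}; col 4 has {2,6,9}; box has {2,4,5,6,7,8} → only 1 remains.
E7 = 9: row 7 has {1,2,3,4,5,6,7}; col 5 has {4,5,8}; box has {1,2,4,5,6,7,8} → only 9 remains.
G7 = 8: row 7 has {1,2,3,4,5,6,7,9}; col 7 has {2,9}; box has {2,5,7} → only 8 remains.
C9 = 1: row 9 has {2,5,6,7,8}; col 3 has {2,3,6,8,9}; box has {2,3,4,6,7,8} → only 1 remains.
E9 = 3: row 9 has {1,2,5,6,7,8}; col 5 has {4,5,8,9}; box has {1,2,4,5,6,7,8,9} → only 3 remains.
G9 = 4: row 9 has {1,2,3,5,6,7,8}; col 7 has {2,8,9}; box has {2,5,7,8} → only 4 remains.
H9 = 9: row 9 has {1,2,3,4,5,6,7,8}; col 8 has {2,5}; box has {2,4,5,7,8} → only 9 remains.
C8 = 5: row 8 has {2,4,7,8}; col 3 has {1,2,3,6,8,9}; box has {1,2,3,4,6,7,8} → only 5 remains.
A8 = 9: row 8 has {2,4,5,7,8}; col 1 has {2,3,6}; box has {1,2,3,4,5,6,7,8} → only 9 remains.
F3 = 2: in row 3, 2 can only go here (every other open cell in that row sees a 2).
B1 = 2: in row 1, 2 can only go here (every other open cell in that row sees a 2).
A1 = 5: in row 1, 5 can only go here (every other open cell in that row sees a 5).
G3 = 5: in row 3, 5 can only go here (every other open cell in that row sees a 5).
E4 = 2: in row 4, 2 can only go here (every other open cell in that row sees a 2).
J5 = 2: in row 5, 2 can only go here (every other open cell in that row sees a 2).
D5 = 8: in row 5, 8 can only go here (every other open cell in that row sees an 8).
F5 = 4: in row 5, 4 can only go here (every other open cell in that row sees a 4).
B5 = 9: in row 5, 9 can only go here (every other open cell in that row sees a 9).
F4 = 9: in row 4, 9 can only go here (every other open cell in that row sees a 9).
A6 = 4: in row 6, 4 can only go here (every other open cell in that row sees a 4).
J6 = 9: in row 6, 9 can only go here (every other open cell in that row sees a 9).
H6 = 8: in row 6, 8 can only go here (every other open cell in that row sees an 8).
J1 = 8: in row 1, 8 can only go here (every other open cell in that row sees an 8).
A2 = 8: in row 2, 8 can only go here (every other open cell in that row sees an 8).
B2 = 3: in column 2, 3 can only go here (every other open cell in that column sees a 3).
F2 = 6: row 2 has {2,3,5,8,9}; col 6 has {1,2,4,5,7,8,9}; box has {1,2,5,8,9} → only 6 remains.
J2 = 1: row 2 has {2,3,5,6,8,9}; col 9 has {2,4,5,7,8,9}; box has {2,5,8,9} → only 1 remains.
J3 = 3: row 3 has {2,5,6,8,9}; col 9 has {1,2,4,5,7,8,9}; box has {1,2,5,8,9} → only 3 remains.
F6 = 3: row 6 has {2,4,8,9}; col 6 has {1,2,4,5,6,7,8,9}; box has {2,4,8,9} → only 3 remains.
J8 = 6: row 8 has {2,4,5,7,8,9}; col 9 has {1,2,3,4,5,7,8,9}; box has {2,4,5,7,8,9} → only 6 remains.
E1 = 7: row 1 has {1,2,5,8,9}; col 5 has {2,3,4,5,8,9}; box has {1,2,5,6,8,9} → only 7 remains.
D3 = 4: row 3 has {2,3,5,6,8,9}; col 4 has {1,2,6,8,9}; box has {1,2,5,6,7,8,9} → only 4 remains.
H3 = 7: row 3 has {2,3,4,5,6,8,9}; col 8 has {2,5,8,9}; box has {1,2,3,5,8,9} → only 7 remains.
E5 = 1: row 5 has {2,3,4,5,6,8,9}; col 5 has {2,3,4,5,7,8,9}; box has {2,3,4,8,9} → only 1 remains.
G5 = 7: row 5 has {1,2,3,4,5,6,8,9}; col 7 has {2,4,5,8,9}; box has {2,4,5,8,9} → only 7 remains.
E6 = 6: row 6 has {2,3,4,8,9}; col 5 has {1,2,3,4,5,7,8,9}; box has {1,2,3,4,8,9} → only 6 remains.
G6 = 1: row 6 has {2,3,4,6,8,9}; col 7 has {2,4,5,7,8,9}; box has {2,4,5,7,8,9} → only 1 remains.
G8 = 3: row 8 has {2,4,5,6,7,8,9}; col 7 has {1,2,4,5,7,8,9}; box has {2,4,5,6,7,8,9} → only 3 remains.
H8 = 1: row 8 has {2,3,4,5,6,7,8,9}; col 8 has {2,5,7,8,9}; box has {2,3,4,5,6,7,8,9} → only 1 remains.
C1 = 4: row 1 has {1,2,5,7,8,9}; col 3 has {1,2,3,5,6,8,9}; box has {2,3,5,6,8,9} → only 4 remains.
D1 = 3: row 1 has {1,2,4,5,7,8,9}; col 4 has {1,2,4,6,8,9}; box has {1,2,4,5,6,7,8,9} → only 3 remains.
H1 = 6: row 1 has {1,2,3,4,5,7,8,9}; col 8 has {1,2,5,7,8,9}; box has {1,2,3,5,7,8,9} → only 6 remains.
C2 = 7: row 2 has {1,2,3,5,6,8,9}; col 3 has {1,2,3,4,5,6,8,9}; box has {2,3,4,5,6,8,9} → only 7 remains.
H2 = 4: row 2 has {1,2,3,5,6,7,8,9}; col 8 has {1,2,5,6,7,8,9}; box has {1,2,3,5,6,7,8,9} → only 4 remains.
A3 = 1: row 3 has {2,3,4,5,6,7,8,9}; col 1 has {2,3,4,5,6,8,9}; box has {2,3,4,5,6,7,8,9} → only 1 remains.
A4 = 7: row 4 has {2,4,8,9}; col 1 has {1,2,3,4,5,6,8,9}; box has {2,3,4,6,8,9} → only 7 remains.
D4 = 5: row 4 has {2,4,7,8,9}; col 4 has {1,2,3,4,6,8,9}; box has {1,2,3,4,6,8,9} → only 5 remains.
G4 = 6: row 4 has {2,4,5,7,8,9}; col 7 has {1,2,3,4,5,7,8,9}; box has {1,2,4,5,7,8,9} → only 6 remains.
H4 = 3: row 4 has {2,4,5,6,7,8,9}; col 8 has {1,2,4,5,6,7,8,9}; box has {1,2,4,5,6,7,8,9} → only 3 remains.
B6 = 5: row 6 has {1,2,3,4,6,8,9}; col 2 has {2,3,4,6,7,8,9}; box has {2,3,4,6,7,8,9} → only 5 remains.

5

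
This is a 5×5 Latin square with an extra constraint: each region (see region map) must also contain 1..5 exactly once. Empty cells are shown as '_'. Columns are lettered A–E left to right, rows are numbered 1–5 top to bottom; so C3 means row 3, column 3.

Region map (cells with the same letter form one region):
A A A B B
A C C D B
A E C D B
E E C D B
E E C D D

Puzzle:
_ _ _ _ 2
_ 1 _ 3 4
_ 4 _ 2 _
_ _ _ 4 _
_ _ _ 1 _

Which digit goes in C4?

2

D1 = 5: row 1 has {2}; col 4 has {1,2,3,4}; region has {2,4} → only 5 remains.
E5 = 5: row 5 has {1}; col 5 has {2,4}; region has {1,2,3,4} → only 5 remains.
B1 = 3: row 1 has {2,5}; col 2 has {1,4}; region has {} → only 3 remains.
B5 = 2: row 5 has {1,5}; col 2 has {1,3,4}; region has {4} → only 2 remains.
B4 = 5: row 4 has {4}; col 2 has {1,2,3,4}; region has {2,4} → only 5 remains.
A5 = 3: row 5 has {1,2,5}; col 1 has {}; region has {2,4,5} → only 3 remains.
C5 = 4: row 5 has {1,2,3,5}; col 3 has {}; region has {1} → only 4 remains.
C1 = 1: row 1 has {2,3,5}; col 3 has {4}; region has {3} → only 1 remains.
A3 = 5: row 3 has {2,4}; col 1 has {3}; region has {1,3} → only 5 remains.
C3 = 3: row 3 has {2,4,5}; col 3 has {1,4}; region has {1,4} → only 3 remains.
E3 = 1: row 3 has {2,3,4,5}; col 5 has {2,4,5}; region has {2,4,5} → only 1 remains.
A4 = 1: row 4 has {4,5}; col 1 has {3,5}; region has {2,3,4,5} → only 1 remains.
C4 = 2: row 4 has {1,4,5}; col 3 has {1,3,4}; region has {1,3,4} → only 2 remains.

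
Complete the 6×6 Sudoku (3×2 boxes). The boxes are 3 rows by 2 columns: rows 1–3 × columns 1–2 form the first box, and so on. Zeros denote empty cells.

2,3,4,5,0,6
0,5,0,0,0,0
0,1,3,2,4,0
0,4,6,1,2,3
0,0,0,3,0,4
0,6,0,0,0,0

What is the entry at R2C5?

R1C5 = 1 (sole candidate).
R2C3 = 1 (sole candidate).
R2C4 = 6 (sole candidate).
R2C5 = 3: row 2 has {1,5,6}; col 5 has {1,2,4}; box has {1,4,6} → only 3 remains.

3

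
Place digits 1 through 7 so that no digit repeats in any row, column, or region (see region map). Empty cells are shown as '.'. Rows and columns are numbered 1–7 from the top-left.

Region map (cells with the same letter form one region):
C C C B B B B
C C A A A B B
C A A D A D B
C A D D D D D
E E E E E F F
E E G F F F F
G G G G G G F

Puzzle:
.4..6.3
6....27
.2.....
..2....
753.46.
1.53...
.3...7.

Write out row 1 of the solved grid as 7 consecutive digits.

row 2, column 2 = 1 (sole candidate).
row 2, column 3 = 4 (sole candidate).
row 2, column 4 = 5 (sole candidate).
row 2, column 5 = 3 (sole candidate).
row 5, column 4 = 2 (sole candidate).
row 5, column 7 = 1 (sole candidate).
row 6, column 2 = 6 (sole candidate).
row 6, column 6 = 4 (sole candidate).
row 6, column 7 = 2 (sole candidate).
row 7, column 7 = 5 (sole candidate).
row 1, column 3 = 7: row 1 has {3,4,6}; col 3 has {2,3,4,5}; region has {1,4,6} → only 7 remains.
row 1, column 4 = 1: row 1 has {3,4,6,7}; col 4 has {2,3,5}; region has {2,3,6,7} → only 1 remains.
row 1, column 6 = 5: row 1 has {1,3,4,6,7}; col 6 has {2,4,6,7}; region has {1,2,3,6,7} → only 5 remains.
row 3, column 7 = 4 (sole candidate).
row 4, column 2 = 7 (sole candidate).
row 4, column 7 = 6 (sole candidate).
row 6, column 5 = 7 (sole candidate).
row 1, column 1 = 2: row 1 has {1,3,4,5,6,7}; col 1 has {1,6,7}; region has {1,4,6,7} → only 2 remains.

2471653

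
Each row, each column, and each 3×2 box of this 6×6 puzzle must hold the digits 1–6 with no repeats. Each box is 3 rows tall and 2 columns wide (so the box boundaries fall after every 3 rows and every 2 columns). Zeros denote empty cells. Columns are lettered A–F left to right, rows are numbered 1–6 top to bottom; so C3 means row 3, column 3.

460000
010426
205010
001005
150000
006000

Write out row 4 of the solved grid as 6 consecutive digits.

F1 = 3: row 1 has {4,6}; col 6 has {5,6}; box has {1,2,6} → only 3 remains.
C2 = 3: row 2 has {1,2,4,6}; col 3 has {1,5,6}; box has {4,5} → only 3 remains.
B3 = 3: row 3 has {1,2,5}; col 2 has {1,5,6}; box has {1,2,4,6} → only 3 remains.
D3 = 6: row 3 has {1,2,3,5}; col 4 has {4}; box has {3,4,5} → only 6 remains.
F3 = 4: row 3 has {1,2,3,5,6}; col 6 has {3,5,6}; box has {1,2,3,6} → only 4 remains.
F5 = 2: row 5 has {1,5}; col 6 has {3,4,5,6}; box has {5} → only 2 remains.
A6 = 3: row 6 has {6}; col 1 has {1,2,4}; box has {1,5} → only 3 remains.
E6 = 4: row 6 has {3,6}; col 5 has {1,2}; box has {2,5} → only 4 remains.
F6 = 1: row 6 has {3,4,6}; col 6 has {2,3,4,5,6}; box has {2,4,5} → only 1 remains.
C1 = 2: row 1 has {3,4,6}; col 3 has {1,3,5,6}; box has {3,4,5,6} → only 2 remains.
D1 = 1: row 1 has {2,3,4,6}; col 4 has {4,6}; box has {2,3,4,5,6} → only 1 remains.
E1 = 5: row 1 has {1,2,3,4,6}; col 5 has {1,2,4}; box has {1,2,3,4,6} → only 5 remains.
A2 = 5: row 2 has {1,2,3,4,6}; col 1 has {1,2,3,4}; box has {1,2,3,4,6} → only 5 remains.
A4 = 6: row 4 has {1,5}; col 1 has {1,2,3,4,5}; box has {1,3,5} → only 6 remains.
E4 = 3: row 4 has {1,5,6}; col 5 has {1,2,4,5}; box has {1,2,4,5} → only 3 remains.
C5 = 4: row 5 has {1,2,5}; col 3 has {1,2,3,5,6}; box has {1,6} → only 4 remains.
D5 = 3: row 5 has {1,2,4,5}; col 4 has {1,4,6}; box has {1,4,6} → only 3 remains.
E5 = 6: row 5 has {1,2,3,4,5}; col 5 has {1,2,3,4,5}; box has {1,2,3,4,5} → only 6 remains.
B6 = 2: row 6 has {1,3,4,6}; col 2 has {1,3,5,6}; box has {1,3,5,6} → only 2 remains.
D6 = 5: row 6 has {1,2,3,4,6}; col 4 has {1,3,4,6}; box has {1,3,4,6} → only 5 remains.
B4 = 4: row 4 has {1,3,5,6}; col 2 has {1,2,3,5,6}; box has {1,2,3,5,6} → only 4 remains.
D4 = 2: row 4 has {1,3,4,5,6}; col 4 has {1,3,4,5,6}; box has {1,3,4,5,6} → only 2 remains.

641235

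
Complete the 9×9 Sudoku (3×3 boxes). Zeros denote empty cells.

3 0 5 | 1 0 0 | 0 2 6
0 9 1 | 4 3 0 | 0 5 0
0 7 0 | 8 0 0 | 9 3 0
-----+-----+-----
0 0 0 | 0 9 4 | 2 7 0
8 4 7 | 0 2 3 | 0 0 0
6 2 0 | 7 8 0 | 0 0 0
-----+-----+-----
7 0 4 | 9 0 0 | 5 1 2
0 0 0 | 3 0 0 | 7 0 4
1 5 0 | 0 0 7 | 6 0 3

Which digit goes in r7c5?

r1c2 = 8 (sole candidate).
r1c5 = 7 (sole candidate).
r1c6 = 9 (sole candidate).
r1c7 = 4 (sole candidate).
r2c1 = 2 (sole candidate).
r2c6 = 6 (sole candidate).
r2c7 = 8 (sole candidate).
r2c9 = 7 (sole candidate).
r3c1 = 4 (sole candidate).
r3c3 = 6 (sole candidate).
r3c5 = 5 (sole candidate).
r3c6 = 2 (sole candidate).
r3c9 = 1 (sole candidate).
r4c1 = 5 (sole candidate).
r4c3 = 3 (sole candidate).
r4c4 = 6 (sole candidate).
r4c9 = 8 (sole candidate).
r5c4 = 5 (sole candidate).
r5c7 = 1 (sole candidate).
r5c9 = 9 (sole candidate).
r6c3 = 9 (sole candidate).
r6c6 = 1 (sole candidate).
r6c7 = 3 (sole candidate).
r6c8 = 4 (sole candidate).
r6c9 = 5 (sole candidate).
r7c5 = 6: row 7 has {1,2,4,5,7,9}; col 5 has {2,3,5,7,8,9}; box has {3,7,9} → only 6 remains.

6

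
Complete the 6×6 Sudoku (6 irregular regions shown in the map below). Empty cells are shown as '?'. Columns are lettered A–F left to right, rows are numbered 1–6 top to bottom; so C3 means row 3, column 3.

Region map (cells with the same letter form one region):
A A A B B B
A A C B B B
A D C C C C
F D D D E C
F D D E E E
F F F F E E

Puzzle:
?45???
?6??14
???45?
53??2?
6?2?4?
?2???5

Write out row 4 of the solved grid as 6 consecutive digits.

C2 = 3: row 2 has {1,4,6}; col 3 has {2,5}; region has {4,5} → only 3 remains.
B3 = 1: row 3 has {4,5}; col 2 has {2,3,4,6}; region has {2,3} → only 1 remains.
C3 = 6: row 3 has {1,4,5}; col 3 has {2,3,5}; region has {3,4,5} → only 6 remains.
F3 = 2: row 3 has {1,4,5,6}; col 6 has {4,5}; region has {3,4,5,6} → only 2 remains.
C4 = 4: row 4 has {2,3,5}; col 3 has {2,3,5,6}; region has {1,2,3} → only 4 remains.
D4 = 6: row 4 has {2,3,4,5}; col 4 has {4}; region has {1,2,3,4} → only 6 remains.
F4 = 1: row 4 has {2,3,4,5,6}; col 6 has {2,4,5}; region has {2,3,4,5,6} → only 1 remains.

534621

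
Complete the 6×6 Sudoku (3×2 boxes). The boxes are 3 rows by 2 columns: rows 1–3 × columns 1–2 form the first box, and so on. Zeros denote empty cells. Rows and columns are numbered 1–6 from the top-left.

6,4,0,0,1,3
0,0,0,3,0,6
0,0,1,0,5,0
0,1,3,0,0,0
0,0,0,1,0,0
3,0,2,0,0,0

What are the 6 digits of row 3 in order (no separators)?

231654

R1C3 = 5: row 1 has {1,3,4,6}; col 3 has {1,2,3}; box has {1,3} → only 5 remains.
R1C4 = 2: row 1 has {1,3,4,5,6}; col 4 has {1,3}; box has {1,3,5} → only 2 remains.
R2C3 = 4: row 2 has {3,6}; col 3 has {1,2,3,5}; box has {1,2,3,5} → only 4 remains.
R2C5 = 2: row 2 has {3,4,6}; col 5 has {1,5}; box has {1,3,5,6} → only 2 remains.
R3C1 = 2: row 3 has {1,5}; col 1 has {3,6}; box has {4,6} → only 2 remains.
R3C2 = 3: row 3 has {1,2,5}; col 2 has {1,4}; box has {2,4,6} → only 3 remains.
R3C4 = 6: row 3 has {1,2,3,5}; col 4 has {1,2,3}; box has {1,2,3,4,5} → only 6 remains.
R3C6 = 4: row 3 has {1,2,3,5,6}; col 6 has {3,6}; box has {1,2,3,5,6} → only 4 remains.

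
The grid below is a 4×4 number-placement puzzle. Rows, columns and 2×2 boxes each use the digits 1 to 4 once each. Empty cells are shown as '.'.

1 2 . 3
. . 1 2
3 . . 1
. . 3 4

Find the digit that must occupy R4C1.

2

R1C3 = 4: row 1 has {1,2,3}; col 3 has {1,3}; box has {1,2,3} → only 4 remains.
R2C1 = 4: row 2 has {1,2}; col 1 has {1,3}; box has {1,2} → only 4 remains.
R2C2 = 3: row 2 has {1,2,4}; col 2 has {2}; box has {1,2,4} → only 3 remains.
R3C2 = 4: row 3 has {1,3}; col 2 has {2,3}; box has {3} → only 4 remains.
R3C3 = 2: row 3 has {1,3,4}; col 3 has {1,3,4}; box has {1,3,4} → only 2 remains.
R4C1 = 2: row 4 has {3,4}; col 1 has {1,3,4}; box has {3,4} → only 2 remains.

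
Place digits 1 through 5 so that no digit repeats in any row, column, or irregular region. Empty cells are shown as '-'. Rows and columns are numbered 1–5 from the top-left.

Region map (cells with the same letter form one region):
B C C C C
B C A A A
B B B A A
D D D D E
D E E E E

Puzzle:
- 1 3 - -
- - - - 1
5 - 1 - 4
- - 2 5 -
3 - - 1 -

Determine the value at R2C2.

2

R2C3 = 5: row 2 has {1}; col 3 has {1,2,3}; region has {1,4} → only 5 remains.
R4C2 = 4: row 4 has {2,5}; col 2 has {1}; region has {2,3,5} → only 4 remains.
R4C5 = 3: row 4 has {2,4,5}; col 5 has {1,4}; region has {1} → only 3 remains.
R5C3 = 4: row 5 has {1,3}; col 3 has {1,2,3,5}; region has {1,3} → only 4 remains.
R2C2 = 2: row 2 has {1,5}; col 2 has {1,4}; region has {1,3} → only 2 remains.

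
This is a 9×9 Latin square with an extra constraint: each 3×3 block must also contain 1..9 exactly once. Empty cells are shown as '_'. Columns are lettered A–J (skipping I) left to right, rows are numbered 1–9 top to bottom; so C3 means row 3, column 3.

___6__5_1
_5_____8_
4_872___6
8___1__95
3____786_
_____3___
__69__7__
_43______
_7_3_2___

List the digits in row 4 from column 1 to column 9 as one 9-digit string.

H3 = 3: row 3 has {2,4,6,7,8}; col 8 has {6,8,9}; box has {1,5,6,8} → only 3 remains.
G3 = 9: row 3 has {2,3,4,6,7,8}; col 7 has {5,7,8}; box has {1,3,5,6,8} → only 9 remains.
B3 = 1: row 3 has {2,3,4,6,7,8,9}; col 2 has {4,5,7}; box has {4,5,8} → only 1 remains.
F3 = 5: row 3 has {1,2,3,4,6,7,8,9}; col 6 has {2,3,7}; box has {2,6,7} → only 5 remains.
E2 = 3: in row 2, 3 can only go here (every other open cell in that row sees a 3).
A2 = 6: in row 2, 6 can only go here (every other open cell in that row sees a 6).
B1 = 3: in row 1, 3 can only go here (every other open cell in that row sees a 3).
G4 = 3: in row 4, 3 can only go here (every other open cell in that row sees a 3).
C4 = 7: in row 4, 7 can only go here (every other open cell in that row sees a 7).
J2 = 7: in row 2, 7 can only go here (every other open cell in that row sees a 7).
A1 = 7: in row 1, 7 can only go here (every other open cell in that row sees a 7).
C5 = 1: in row 5, 1 can only go here (every other open cell in that row sees a 1).
H6 = 7: in row 6, 7 can only go here (every other open cell in that row sees a 7).
G6 = 1: in row 6, 1 can only go here (every other open cell in that row sees a 1).
J7 = 3: in row 7, 3 can only go here (every other open cell in that row sees a 3).
E8 = 7: in row 8, 7 can only go here (every other open cell in that row sees a 7).
B7 = 8: in column 2, 8 can only go here (every other open cell in that column sees an 8).
C6 = 4: in column 3, 4 can only go here (every other open cell in that column sees a 4).
J6 = 2: row 6 has {1,3,4,7}; col 9 has {1,3,5,6,7}; box has {1,3,5,6,7,8,9} → only 2 remains.
J5 = 4: row 5 has {1,3,6,7,8}; col 9 has {1,2,3,5,6,7}; box has {1,2,3,5,6,7,8,9} → only 4 remains.
C9 = 5: in column 3, 5 can only go here (every other open cell in that column sees a 5).
A6 = 5: in column 1, 5 can only go here (every other open cell in that column sees a 5).
D6 = 8: row 6 has {1,2,3,4,5,7}; col 4 has {3,6,7,9}; box has {1,3,7} → only 8 remains.
Singles propagation stalls; B4 is still open with candidates {2,6}.
  Try B4 = 6: this forces F4=4, B6=9, E6=6, F7=1, D8=5, F2=9, D4=2; then D5 has no candidate left — contradiction.
So B4 = 2.
D4 = 4: row 4 has {1,2,3,5,7,8,9}; col 4 has {3,6,7,8,9}; box has {1,3,7,8} → only 4 remains.
F4 = 6: row 4 has {1,2,3,4,5,7,8,9}; col 6 has {2,3,5,7}; box has {1,3,4,7,8} → only 6 remains.

827416395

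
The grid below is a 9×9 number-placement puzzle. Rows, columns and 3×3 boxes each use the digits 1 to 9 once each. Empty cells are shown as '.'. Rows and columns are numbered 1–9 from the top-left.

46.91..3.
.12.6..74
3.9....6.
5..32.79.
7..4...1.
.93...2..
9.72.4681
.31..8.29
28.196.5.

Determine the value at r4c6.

r2c1 = 8 (sole candidate).
r2c4 = 5 (sole candidate).
r2c6 = 3 (sole candidate).
r2c7 = 9 (sole candidate).
r4c2 = 4 (sole candidate).
r4c6 = 1: row 4 has {2,3,4,5,7,9}; col 6 has {3,4,6,8}; box has {2,3,4} → only 1 remains.

1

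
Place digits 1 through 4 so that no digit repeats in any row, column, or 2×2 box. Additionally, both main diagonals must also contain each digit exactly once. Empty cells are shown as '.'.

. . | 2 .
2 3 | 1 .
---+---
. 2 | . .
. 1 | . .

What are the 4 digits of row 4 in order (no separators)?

r1c2 = 4: row 1 has {2}; col 2 has {1,2,3}; box has {2,3} → only 4 remains.
r1c4 = 3: row 1 has {2,4}; col 4 has {}; box has {1,2}; anti-diagonal has {1,2} → only 3 remains.
r2c4 = 4: row 2 has {1,2,3}; col 4 has {3}; box has {1,2,3} → only 4 remains.
r3c3 = 4: row 3 has {2}; col 3 has {1,2}; box has {}; main diagonal has {3} → only 4 remains.
r3c4 = 1: row 3 has {2,4}; col 4 has {3,4}; box has {4} → only 1 remains.
r4c1 = 4: row 4 has {1}; col 1 has {2}; box has {1,2}; anti-diagonal has {1,2,3} → only 4 remains.
r4c3 = 3: row 4 has {1,4}; col 3 has {1,2,4}; box has {1,4} → only 3 remains.
r4c4 = 2: row 4 has {1,3,4}; col 4 has {1,3,4}; box has {1,3,4}; main diagonal has {3,4} → only 2 remains.

4132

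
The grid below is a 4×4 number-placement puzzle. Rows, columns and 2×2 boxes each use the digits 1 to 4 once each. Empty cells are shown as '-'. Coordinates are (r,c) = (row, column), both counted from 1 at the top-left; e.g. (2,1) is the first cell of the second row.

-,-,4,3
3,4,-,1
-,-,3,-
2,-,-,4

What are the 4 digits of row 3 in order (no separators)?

4132

(1,1) = 1: row 1 has {3,4}; col 1 has {2,3}; box has {3,4} → only 1 remains.
(1,2) = 2: row 1 has {1,3,4}; col 2 has {4}; box has {1,3,4} → only 2 remains.
(2,3) = 2: row 2 has {1,3,4}; col 3 has {3,4}; box has {1,3,4} → only 2 remains.
(3,1) = 4: row 3 has {3}; col 1 has {1,2,3}; box has {2} → only 4 remains.
(3,2) = 1: row 3 has {3,4}; col 2 has {2,4}; box has {2,4} → only 1 remains.
(3,4) = 2: row 3 has {1,3,4}; col 4 has {1,3,4}; box has {3,4} → only 2 remains.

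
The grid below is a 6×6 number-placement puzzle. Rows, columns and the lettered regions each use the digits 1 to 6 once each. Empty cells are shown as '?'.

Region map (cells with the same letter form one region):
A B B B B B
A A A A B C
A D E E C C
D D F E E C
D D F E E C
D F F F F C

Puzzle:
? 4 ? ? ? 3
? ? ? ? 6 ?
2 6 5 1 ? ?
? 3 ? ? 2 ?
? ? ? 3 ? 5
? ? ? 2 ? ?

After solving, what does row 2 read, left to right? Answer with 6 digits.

row 1, column 4 = 5 (sole candidate).
row 1, column 5 = 1 (sole candidate).
row 2, column 4 = 4: row 2 has {6}; col 4 has {1,2,3,5}; region has {2} → only 4 remains.
row 3, column 6 = 4 (sole candidate).
row 4, column 4 = 6 (sole candidate).
row 4, column 6 = 1 (sole candidate).
row 5, column 5 = 4 (sole candidate).
row 6, column 6 = 6 (sole candidate).
row 1, column 1 = 6 (sole candidate).
row 1, column 3 = 2 (sole candidate).
row 2, column 6 = 2: row 2 has {4,6}; col 6 has {1,3,4,5,6}; region has {1,4,5,6} → only 2 remains.
row 3, column 5 = 3 (sole candidate).
row 4, column 3 = 4 (sole candidate).
row 5, column 1 = 1 (sole candidate).
row 5, column 2 = 2 (sole candidate).
row 5, column 3 = 6 (sole candidate).
row 6, column 5 = 5 (sole candidate).
row 4, column 1 = 5 (sole candidate).
row 6, column 1 = 4 (sole candidate).
row 6, column 2 = 1 (sole candidate).
row 6, column 3 = 3 (sole candidate).
row 2, column 1 = 3: row 2 has {2,4,6}; col 1 has {1,2,4,5,6}; region has {2,4,6} → only 3 remains.
row 2, column 2 = 5: row 2 has {2,3,4,6}; col 2 has {1,2,3,4,6}; region has {2,3,4,6} → only 5 remains.
row 2, column 3 = 1: row 2 has {2,3,4,5,6}; col 3 has {2,3,4,5,6}; region has {2,3,4,5,6} → only 1 remains.

351462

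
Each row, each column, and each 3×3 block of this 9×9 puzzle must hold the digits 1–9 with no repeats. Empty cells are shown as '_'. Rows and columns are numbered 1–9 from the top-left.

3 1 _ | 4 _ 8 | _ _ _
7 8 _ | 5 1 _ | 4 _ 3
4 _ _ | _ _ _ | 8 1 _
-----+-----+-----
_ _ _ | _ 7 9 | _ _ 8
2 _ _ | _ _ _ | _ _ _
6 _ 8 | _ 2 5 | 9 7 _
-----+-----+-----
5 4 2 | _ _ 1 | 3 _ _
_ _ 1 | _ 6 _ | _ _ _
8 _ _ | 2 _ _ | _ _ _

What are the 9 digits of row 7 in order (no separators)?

R1C5 = 9: row 1 has {1,3,4,8}; col 5 has {1,2,6,7}; box has {1,4,5,8} → only 9 remains.
R3C5 = 3: row 3 has {1,4,8}; col 5 has {1,2,6,7,9}; box has {1,4,5,8,9} → only 3 remains.
R4C1 = 1: row 4 has {7,8,9}; col 1 has {2,3,4,5,6,7,8}; box has {2,6,8} → only 1 remains.
R6C2 = 3: row 6 has {2,5,6,7,8,9}; col 2 has {1,4,8}; box has {1,2,6,8} → only 3 remains.
R6C4 = 1: row 6 has {2,3,5,6,7,8,9}; col 4 has {2,4,5}; box has {2,5,7,9} → only 1 remains.
R6C9 = 4: row 6 has {1,2,3,5,6,7,8,9}; col 9 has {3,8}; box has {7,8,9} → only 4 remains.
R7C5 = 8: row 7 has {1,2,3,4,5}; col 5 has {1,2,3,6,7,9}; box has {1,2,6} → only 8 remains.
R8C1 = 9: row 8 has {1,6}; col 1 has {1,2,3,4,5,6,7,8}; box has {1,2,4,5,8} → only 9 remains.
R8C2 = 7: row 8 has {1,6,9}; col 2 has {1,3,4,8}; box has {1,2,4,5,8,9} → only 7 remains.
R8C4 = 3: row 8 has {1,6,7,9}; col 4 has {1,2,4,5}; box has {1,2,6,8} → only 3 remains.
R8C6 = 4: row 8 has {1,3,6,7,9}; col 6 has {1,5,8,9}; box has {1,2,3,6,8} → only 4 remains.
R9C2 = 6: row 9 has {2,8}; col 2 has {1,3,4,7,8}; box has {1,2,4,5,7,8,9} → only 6 remains.
R9C3 = 3: row 9 has {2,6,8}; col 3 has {1,2,8}; box has {1,2,4,5,6,7,8,9} → only 3 remains.
R9C5 = 5: row 9 has {2,3,6,8}; col 5 has {1,2,3,6,7,8,9}; box has {1,2,3,4,6,8} → only 5 remains.
R9C6 = 7: row 9 has {2,3,5,6,8}; col 6 has {1,4,5,8,9}; box has {1,2,3,4,5,6,8} → only 7 remains.
R9C7 = 1: row 9 has {2,3,5,6,7,8}; col 7 has {3,4,8,9}; box has {3} → only 1 remains.
R9C9 = 9: row 9 has {1,2,3,5,6,7,8}; col 9 has {3,4,8}; box has {1,3} → only 9 remains.
R4C2 = 5: row 4 has {1,7,8,9}; col 2 has {1,3,4,6,7,8}; box has {1,2,3,6,8} → only 5 remains.
R4C3 = 4: row 4 has {1,5,7,8,9}; col 3 has {1,2,3,8}; box has {1,2,3,5,6,8} → only 4 remains.
R4C4 = 6: row 4 has {1,4,5,7,8,9}; col 4 has {1,2,3,4,5}; box has {1,2,5,7,9} → only 6 remains.
R4C7 = 2: row 4 has {1,4,5,6,7,8,9}; col 7 has {1,3,4,8,9}; box has {4,7,8,9} → only 2 remains.
R4C8 = 3: row 4 has {1,2,4,5,6,7,8,9}; col 8 has {1,7}; box has {2,4,7,8,9} → only 3 remains.
R5C2 = 9: row 5 has {2}; col 2 has {1,3,4,5,6,7,8}; box has {1,2,3,4,5,6,8} → only 9 remains.
R5C3 = 7: row 5 has {2,9}; col 3 has {1,2,3,4,8}; box has {1,2,3,4,5,6,8,9} → only 7 remains.
R5C4 = 8: row 5 has {2,7,9}; col 4 has {1,2,3,4,5,6}; box has {1,2,5,6,7,9} → only 8 remains.
R5C5 = 4: row 5 has {2,7,8,9}; col 5 has {1,2,3,5,6,7,8,9}; box has {1,2,5,6,7,8,9} → only 4 remains.
R5C6 = 3: row 5 has {2,4,7,8,9}; col 6 has {1,4,5,7,8,9}; box has {1,2,4,5,6,7,8,9} → only 3 remains.
R7C4 = 9: row 7 has {1,2,3,4,5,8}; col 4 has {1,2,3,4,5,6,8}; box has {1,2,3,4,5,6,7,8} → only 9 remains.
R7C8 = 6: row 7 has {1,2,3,4,5,8,9}; col 8 has {1,3,7}; box has {1,3,9} → only 6 remains.
R7C9 = 7: row 7 has {1,2,3,4,5,6,8,9}; col 9 has {3,4,8,9}; box has {1,3,6,9} → only 7 remains.

542981367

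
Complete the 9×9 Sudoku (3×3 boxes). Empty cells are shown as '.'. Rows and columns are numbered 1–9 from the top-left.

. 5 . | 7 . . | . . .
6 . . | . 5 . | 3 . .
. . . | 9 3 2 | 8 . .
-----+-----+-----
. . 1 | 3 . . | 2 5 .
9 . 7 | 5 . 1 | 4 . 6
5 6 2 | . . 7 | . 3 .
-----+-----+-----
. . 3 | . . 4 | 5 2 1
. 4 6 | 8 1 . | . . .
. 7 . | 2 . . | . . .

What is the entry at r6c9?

9

r2c6 = 8 (sole candidate).
r3c2 = 1 (sole candidate).
r3c3 = 4 (sole candidate).
r4c2 = 8 (sole candidate).
r5c2 = 3 (sole candidate).
r5c8 = 8 (sole candidate).
r6c4 = 4 (sole candidate).
r6c9 = 9: row 6 has {2,3,4,5,6,7}; col 9 has {1,6}; box has {2,3,4,5,6,8} → only 9 remains.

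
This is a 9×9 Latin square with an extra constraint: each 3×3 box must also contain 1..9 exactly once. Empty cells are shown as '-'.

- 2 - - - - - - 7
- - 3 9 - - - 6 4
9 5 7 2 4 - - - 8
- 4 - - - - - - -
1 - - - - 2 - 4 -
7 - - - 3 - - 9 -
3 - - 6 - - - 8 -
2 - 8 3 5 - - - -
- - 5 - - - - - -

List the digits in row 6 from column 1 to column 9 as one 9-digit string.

786431592

row 2, column 1 = 8 (sole candidate).
row 2, column 2 = 1 (sole candidate).
row 2, column 5 = 7 (sole candidate).
row 2, column 6 = 5 (sole candidate).
row 2, column 7 = 2 (sole candidate).
row 1, column 7 = 9 (hidden single in row 1).
row 1, column 8 = 5 (hidden single in row 1).
row 1, column 6 = 3 (hidden single in row 1).
row 3, column 6 = 6 (hidden single in row 3).
row 4, column 1 = 5 (hidden single in column 1).
row 5, column 2 = 3 (hidden single in column 2).
row 6, column 2 = 8: in column 2, 8 can only go here (every other open cell in that column sees an 8).
row 7, column 3 = 1 (hidden single in column 3).
row 1, column 3 = 4 (hidden single in column 3).
row 1, column 1 = 6 (sole candidate).
row 9, column 1 = 4 (sole candidate).
row 6, column 4 = 4: in column 4, 4 can only go here (every other open cell in that column sees a 4).
row 6, column 6 = 1: row 6 has {3,4,7,8,9}; col 6 has {2,3,5,6}; box has {2,3,4} → only 1 remains.
row 5, column 4 = 5 (hidden single in column 4).
row 5, column 9 = 6 (sole candidate).
row 6, column 7 = 5: row 6 has {1,3,4,7,8,9}; col 7 has {2,9}; box has {4,6,9} → only 5 remains.
row 6, column 9 = 2: row 6 has {1,3,4,5,7,8,9}; col 9 has {4,6,7,8}; box has {4,5,6,9} → only 2 remains.
row 5, column 3 = 9 (sole candidate).
row 5, column 5 = 8 (sole candidate).
row 5, column 7 = 7 (sole candidate).
row 6, column 3 = 6: row 6 has {1,2,3,4,5,7,8,9}; col 3 has {1,3,4,5,7,8,9}; box has {1,3,4,5,7,8,9} → only 6 remains.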